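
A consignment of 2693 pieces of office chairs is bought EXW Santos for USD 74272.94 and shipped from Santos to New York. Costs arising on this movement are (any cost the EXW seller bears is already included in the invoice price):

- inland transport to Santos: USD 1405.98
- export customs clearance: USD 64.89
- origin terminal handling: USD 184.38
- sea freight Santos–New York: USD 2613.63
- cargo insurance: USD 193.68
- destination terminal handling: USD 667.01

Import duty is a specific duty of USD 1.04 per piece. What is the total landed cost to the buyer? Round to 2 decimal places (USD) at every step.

EXW: the seller makes goods available at their premises; the buyer bears all onward costs.
CIF value = EXW price + inland to port + export clearance + origin terminal + freight + insurance = 74272.94 + 1405.98 + 64.89 + 184.38 + 2613.63 + 193.68 = 78735.50
Import duty = 2693 × 1.04 = 2800.72
Buyer bears: inland to port 1405.98 + export clearance 64.89 + origin terminal 184.38 + freight 2613.63 + insurance 193.68 + destination terminal 667.01 + duty 2800.72 = 7930.29
Landed cost = invoice 74272.94 + 7930.29 = 82203.23

Total landed cost: USD 82203.23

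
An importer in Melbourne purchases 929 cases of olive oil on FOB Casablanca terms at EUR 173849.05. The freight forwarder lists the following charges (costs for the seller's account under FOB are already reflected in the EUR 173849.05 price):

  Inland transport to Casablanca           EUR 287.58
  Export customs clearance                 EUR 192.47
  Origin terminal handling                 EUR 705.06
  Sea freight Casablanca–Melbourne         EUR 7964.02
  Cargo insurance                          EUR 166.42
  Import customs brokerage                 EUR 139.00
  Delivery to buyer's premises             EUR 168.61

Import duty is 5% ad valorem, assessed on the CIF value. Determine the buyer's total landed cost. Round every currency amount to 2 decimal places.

Total landed cost: EUR 191386.07

FOB: the seller bears costs until goods are on board at the origin port; the buyer bears freight, insurance and all costs thereafter.
Already in the invoice (seller's account under FOB): inland to port, export clearance, origin terminal — exclude.
CIF value = FOB price + freight + insurance = 173849.05 + 7964.02 + 166.42 = 181979.49
Import duty = 181979.49 × 5% = 9098.97
Buyer bears: freight 7964.02 + insurance 166.42 + brokerage 139.00 + delivery 168.61 + duty 9098.97 = 17537.02
Landed cost = invoice 173849.05 + 17537.02 = 191386.07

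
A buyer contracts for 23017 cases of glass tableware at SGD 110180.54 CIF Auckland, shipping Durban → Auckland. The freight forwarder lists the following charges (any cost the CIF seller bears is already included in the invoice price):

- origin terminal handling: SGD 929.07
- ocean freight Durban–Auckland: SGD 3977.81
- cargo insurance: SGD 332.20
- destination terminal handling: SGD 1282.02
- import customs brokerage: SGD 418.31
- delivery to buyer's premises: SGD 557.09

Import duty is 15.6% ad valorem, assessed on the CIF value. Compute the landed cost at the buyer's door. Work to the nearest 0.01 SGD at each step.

CIF: the seller pays costs through ocean freight and marine insurance to the destination port.
Already in the invoice (seller's account under CIF): origin terminal, freight, insurance — exclude.
The CIF price already equals the CIF value: 110180.54
Import duty = 110180.54 × 15.6% = 17188.16
Buyer bears: destination terminal 1282.02 + brokerage 418.31 + delivery 557.09 + duty 17188.16 = 19445.58
Landed cost = invoice 110180.54 + 19445.58 = 129626.12

Total landed cost: SGD 129626.12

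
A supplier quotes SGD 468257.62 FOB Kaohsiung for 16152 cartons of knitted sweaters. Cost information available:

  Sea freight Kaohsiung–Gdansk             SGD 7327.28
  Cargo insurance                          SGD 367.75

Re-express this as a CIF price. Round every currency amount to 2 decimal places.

CIF price: SGD 475952.65

From FOB to CIF, the seller additionally bears: freight, insurance.
CIF price = 468257.62 + 7327.28 + 367.75 = 475952.65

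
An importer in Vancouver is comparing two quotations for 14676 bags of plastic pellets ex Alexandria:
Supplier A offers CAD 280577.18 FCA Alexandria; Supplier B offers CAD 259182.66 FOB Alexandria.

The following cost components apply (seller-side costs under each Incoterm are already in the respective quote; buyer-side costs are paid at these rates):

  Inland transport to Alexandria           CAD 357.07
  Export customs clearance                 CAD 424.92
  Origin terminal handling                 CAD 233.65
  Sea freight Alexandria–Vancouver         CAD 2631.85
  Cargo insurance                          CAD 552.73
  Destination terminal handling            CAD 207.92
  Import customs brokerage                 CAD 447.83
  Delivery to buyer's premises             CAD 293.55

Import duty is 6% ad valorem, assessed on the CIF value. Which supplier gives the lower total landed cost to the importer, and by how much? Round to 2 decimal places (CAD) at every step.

Supplier B is cheaper by CAD 22925.86

Supplier A (FCA):
CIF value = FCA price + origin terminal + freight + insurance = 280577.18 + 233.65 + 2631.85 + 552.73 = 283995.41
Import duty = 283995.41 × 6% = 17039.72
Buyer bears (A): 233.65 + 2631.85 + 552.73 + 207.92 + 447.83 + 293.55 = 4367.53
Landed cost (A) = invoice 280577.18 + 4367.53 + duty 17039.72 = 301984.43
Supplier B (FOB):
CIF value = FOB price + freight + insurance = 259182.66 + 2631.85 + 552.73 = 262367.24
Import duty = 262367.24 × 6% = 15742.03
Buyer bears (B): 2631.85 + 552.73 + 207.92 + 447.83 + 293.55 = 4133.88
Landed cost (B) = invoice 259182.66 + 4133.88 + duty 15742.03 = 279058.57
Difference = |301984.43 − 279058.57| = 22925.86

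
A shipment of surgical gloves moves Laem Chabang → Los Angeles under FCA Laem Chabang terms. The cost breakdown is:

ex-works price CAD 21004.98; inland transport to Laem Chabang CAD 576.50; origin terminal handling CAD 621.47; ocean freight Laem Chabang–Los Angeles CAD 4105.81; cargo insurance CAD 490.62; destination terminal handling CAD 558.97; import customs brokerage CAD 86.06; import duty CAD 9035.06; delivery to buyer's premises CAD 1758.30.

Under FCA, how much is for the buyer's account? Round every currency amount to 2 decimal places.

Buyer's account: CAD 16656.29

FCA: the seller delivers export-cleared goods to the carrier; the buyer bears costs from that point.
Seller's account: goods 21004.98 + inland to port 576.50 = 21581.48
Buyer's account: origin terminal 621.47 + freight 4105.81 + insurance 490.62 + destination terminal 558.97 + brokerage 86.06 + duty 9035.06 + delivery 1758.30 = 16656.29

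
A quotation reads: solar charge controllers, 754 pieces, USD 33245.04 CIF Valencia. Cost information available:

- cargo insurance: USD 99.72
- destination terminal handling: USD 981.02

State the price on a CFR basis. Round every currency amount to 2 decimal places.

Not relevant to the conversion: destination terminal — on the buyer under both terms; not part of either seller's price.
From CIF to CFR, the seller no longer bears: insurance.
CFR price = 33245.04 − 99.72 = 33145.32

CFR price: USD 33145.32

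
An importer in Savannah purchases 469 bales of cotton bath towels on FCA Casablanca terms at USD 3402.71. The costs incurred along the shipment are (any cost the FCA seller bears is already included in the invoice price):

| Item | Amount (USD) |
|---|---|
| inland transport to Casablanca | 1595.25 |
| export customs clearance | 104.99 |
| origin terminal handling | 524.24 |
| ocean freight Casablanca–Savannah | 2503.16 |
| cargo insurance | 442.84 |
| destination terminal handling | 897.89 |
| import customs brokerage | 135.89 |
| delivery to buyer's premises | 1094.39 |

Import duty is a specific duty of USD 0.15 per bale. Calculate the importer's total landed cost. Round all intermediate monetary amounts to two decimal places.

Total landed cost: USD 9071.47

FCA: the seller delivers export-cleared goods to the carrier; the buyer bears costs from that point.
Already in the invoice (seller's account under FCA): inland to port, export clearance — exclude.
CIF value = FCA price + origin terminal + freight + insurance = 3402.71 + 524.24 + 2503.16 + 442.84 = 6872.95
Import duty = 469 × 0.15 = 70.35
Buyer bears: origin terminal 524.24 + freight 2503.16 + insurance 442.84 + destination terminal 897.89 + brokerage 135.89 + delivery 1094.39 + duty 70.35 = 5668.76
Landed cost = invoice 3402.71 + 5668.76 = 9071.47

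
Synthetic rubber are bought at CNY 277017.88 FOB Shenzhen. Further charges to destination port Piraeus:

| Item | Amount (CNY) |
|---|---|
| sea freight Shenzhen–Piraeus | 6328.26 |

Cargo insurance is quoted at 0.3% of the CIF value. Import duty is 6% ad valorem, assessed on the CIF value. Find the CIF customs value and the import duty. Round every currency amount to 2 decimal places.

Let C be the CIF value. C = FOB price + freight + 0.3% × C
C − 0.3% × C = 277017.88 + 6328.26
0.997 × C = 283346.14
C = 283346.14 / 0.997 = 284198.74
Insurance premium = 0.3% × 284198.74 = 852.60
Import duty = 284198.74 × 6% = 17051.92

CIF value: CNY 284198.74; import duty: CNY 17051.92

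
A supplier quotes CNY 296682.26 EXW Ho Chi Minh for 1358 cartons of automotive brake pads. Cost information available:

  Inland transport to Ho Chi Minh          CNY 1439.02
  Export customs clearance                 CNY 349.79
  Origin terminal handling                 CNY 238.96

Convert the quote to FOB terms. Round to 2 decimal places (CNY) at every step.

FOB price: CNY 298710.03

From EXW to FOB, the seller additionally bears: inland to port, export clearance, origin terminal.
FOB price = 296682.26 + 1439.02 + 349.79 + 238.96 = 298710.03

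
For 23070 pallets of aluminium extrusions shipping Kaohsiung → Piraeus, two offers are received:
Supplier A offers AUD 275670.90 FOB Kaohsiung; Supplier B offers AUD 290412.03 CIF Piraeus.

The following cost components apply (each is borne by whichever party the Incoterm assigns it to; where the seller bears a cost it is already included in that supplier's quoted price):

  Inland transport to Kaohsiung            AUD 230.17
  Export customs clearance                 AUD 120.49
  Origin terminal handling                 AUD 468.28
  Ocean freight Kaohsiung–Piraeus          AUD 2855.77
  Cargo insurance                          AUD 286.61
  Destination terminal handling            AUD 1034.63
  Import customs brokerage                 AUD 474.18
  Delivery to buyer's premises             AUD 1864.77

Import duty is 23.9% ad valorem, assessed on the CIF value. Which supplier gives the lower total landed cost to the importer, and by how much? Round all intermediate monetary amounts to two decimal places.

Supplier A (FOB):
CIF value = FOB price + freight + insurance = 275670.90 + 2855.77 + 286.61 = 278813.28
Import duty = 278813.28 × 23.9% = 66636.37
Buyer bears (A): 2855.77 + 286.61 + 1034.63 + 474.18 + 1864.77 = 6515.96
Landed cost (A) = invoice 275670.90 + 6515.96 + duty 66636.37 = 348823.23
Supplier B (CIF):
The CIF price already equals the CIF value: 290412.03
Import duty = 290412.03 × 23.9% = 69408.48
Buyer bears (B): 1034.63 + 474.18 + 1864.77 = 3373.58
Landed cost (B) = invoice 290412.03 + 3373.58 + duty 69408.48 = 363194.09
Difference = |348823.23 − 363194.09| = 14370.86

Supplier A is cheaper by AUD 14370.86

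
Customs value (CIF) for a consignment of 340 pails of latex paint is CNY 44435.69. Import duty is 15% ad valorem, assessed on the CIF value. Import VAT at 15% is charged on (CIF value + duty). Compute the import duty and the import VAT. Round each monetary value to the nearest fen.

Import duty = 44435.69 × 15% = 6665.35
VAT base = CIF + duty = 44435.69 + 6665.35 = 51101.04
Import VAT = 51101.04 × 15% = 7665.16

Import duty: CNY 6665.35; import VAT: CNY 7665.16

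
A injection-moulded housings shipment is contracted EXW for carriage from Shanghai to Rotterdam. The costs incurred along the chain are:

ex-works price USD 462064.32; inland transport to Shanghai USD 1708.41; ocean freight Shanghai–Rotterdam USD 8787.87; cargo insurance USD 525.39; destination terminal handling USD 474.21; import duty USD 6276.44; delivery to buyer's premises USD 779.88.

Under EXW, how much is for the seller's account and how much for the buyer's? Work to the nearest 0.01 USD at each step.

Seller: USD 462064.32; buyer: USD 18552.20

EXW: the seller makes goods available at their premises; the buyer bears all onward costs.
Seller's account: goods 462064.32 = 462064.32
Buyer's account: inland to port 1708.41 + freight 8787.87 + insurance 525.39 + destination terminal 474.21 + duty 6276.44 + delivery 779.88 = 18552.20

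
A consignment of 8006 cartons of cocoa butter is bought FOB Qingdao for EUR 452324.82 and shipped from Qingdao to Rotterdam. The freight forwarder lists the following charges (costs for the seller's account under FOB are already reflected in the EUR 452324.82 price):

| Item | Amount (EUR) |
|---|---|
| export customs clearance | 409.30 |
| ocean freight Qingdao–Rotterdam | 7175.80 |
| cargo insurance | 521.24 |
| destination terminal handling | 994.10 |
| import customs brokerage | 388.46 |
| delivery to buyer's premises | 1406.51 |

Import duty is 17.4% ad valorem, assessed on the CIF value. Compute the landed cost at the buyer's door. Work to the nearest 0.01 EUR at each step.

Total landed cost: EUR 542854.73

FOB: the seller bears costs until goods are on board at the origin port; the buyer bears freight, insurance and all costs thereafter.
Already in the invoice (seller's account under FOB): export clearance — exclude.
CIF value = FOB price + freight + insurance = 452324.82 + 7175.80 + 521.24 = 460021.86
Import duty = 460021.86 × 17.4% = 80043.80
Buyer bears: freight 7175.80 + insurance 521.24 + destination terminal 994.10 + brokerage 388.46 + delivery 1406.51 + duty 80043.80 = 90529.91
Landed cost = invoice 452324.82 + 90529.91 = 542854.73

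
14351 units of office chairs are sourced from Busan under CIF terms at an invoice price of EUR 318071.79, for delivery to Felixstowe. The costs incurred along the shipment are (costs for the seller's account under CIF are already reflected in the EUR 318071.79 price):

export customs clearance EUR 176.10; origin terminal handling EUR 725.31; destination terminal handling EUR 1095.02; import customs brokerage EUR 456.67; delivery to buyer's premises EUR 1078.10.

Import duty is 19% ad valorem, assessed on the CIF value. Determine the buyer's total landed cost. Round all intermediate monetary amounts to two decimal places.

Total landed cost: EUR 381135.22

CIF: the seller pays costs through ocean freight and marine insurance to the destination port.
Already in the invoice (seller's account under CIF): export clearance, origin terminal — exclude.
The CIF price already equals the CIF value: 318071.79
Import duty = 318071.79 × 19% = 60433.64
Buyer bears: destination terminal 1095.02 + brokerage 456.67 + delivery 1078.10 + duty 60433.64 = 63063.43
Landed cost = invoice 318071.79 + 63063.43 = 381135.22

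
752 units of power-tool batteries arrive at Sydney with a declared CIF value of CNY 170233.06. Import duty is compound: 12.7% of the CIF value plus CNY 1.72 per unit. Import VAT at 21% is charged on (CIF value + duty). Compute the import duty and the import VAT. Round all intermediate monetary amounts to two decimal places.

Import duty: CNY 22913.04; import VAT: CNY 40560.68

Ad valorem component: 170233.06 × 12.7% = 21619.60
Specific component: 752 × 1.72 = 1293.44
Import duty = 21619.60 + 1293.44 = 22913.04
VAT base = CIF + duty = 170233.06 + 22913.04 = 193146.10
Import VAT = 193146.10 × 21% = 40560.68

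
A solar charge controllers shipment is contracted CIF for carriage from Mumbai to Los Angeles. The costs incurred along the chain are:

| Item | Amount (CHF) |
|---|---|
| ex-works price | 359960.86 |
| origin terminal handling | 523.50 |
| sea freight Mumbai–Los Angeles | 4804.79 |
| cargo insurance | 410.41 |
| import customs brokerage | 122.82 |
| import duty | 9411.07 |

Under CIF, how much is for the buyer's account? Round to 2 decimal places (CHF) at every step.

CIF: the seller pays costs through ocean freight and marine insurance to the destination port.
Seller's account: goods 359960.86 + origin terminal 523.50 + freight 4804.79 + insurance 410.41 = 365699.56
Buyer's account: brokerage 122.82 + duty 9411.07 = 9533.89

Buyer's account: CHF 9533.89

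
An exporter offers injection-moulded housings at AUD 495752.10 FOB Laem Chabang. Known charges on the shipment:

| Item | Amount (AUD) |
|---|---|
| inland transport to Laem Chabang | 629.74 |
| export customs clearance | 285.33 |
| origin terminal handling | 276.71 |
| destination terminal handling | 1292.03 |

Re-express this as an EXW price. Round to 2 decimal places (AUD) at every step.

EXW price: AUD 494560.32

Not relevant to the conversion: destination terminal — on the buyer under both terms; not part of either seller's price.
From FOB to EXW, the seller no longer bears: inland to port, export clearance, origin terminal.
EXW price = 495752.10 − 629.74 − 285.33 − 276.71 = 494560.32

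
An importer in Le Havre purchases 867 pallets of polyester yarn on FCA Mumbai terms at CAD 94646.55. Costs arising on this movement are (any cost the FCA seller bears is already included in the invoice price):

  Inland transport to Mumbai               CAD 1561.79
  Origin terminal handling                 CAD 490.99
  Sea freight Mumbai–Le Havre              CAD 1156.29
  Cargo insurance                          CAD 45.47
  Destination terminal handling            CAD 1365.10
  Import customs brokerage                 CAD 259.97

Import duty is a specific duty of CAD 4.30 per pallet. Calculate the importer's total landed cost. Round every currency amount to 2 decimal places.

Total landed cost: CAD 101692.47

FCA: the seller delivers export-cleared goods to the carrier; the buyer bears costs from that point.
Already in the invoice (seller's account under FCA): inland to port — exclude.
CIF value = FCA price + origin terminal + freight + insurance = 94646.55 + 490.99 + 1156.29 + 45.47 = 96339.30
Import duty = 867 × 4.30 = 3728.10
Buyer bears: origin terminal 490.99 + freight 1156.29 + insurance 45.47 + destination terminal 1365.10 + brokerage 259.97 + duty 3728.10 = 7045.92
Landed cost = invoice 94646.55 + 7045.92 = 101692.47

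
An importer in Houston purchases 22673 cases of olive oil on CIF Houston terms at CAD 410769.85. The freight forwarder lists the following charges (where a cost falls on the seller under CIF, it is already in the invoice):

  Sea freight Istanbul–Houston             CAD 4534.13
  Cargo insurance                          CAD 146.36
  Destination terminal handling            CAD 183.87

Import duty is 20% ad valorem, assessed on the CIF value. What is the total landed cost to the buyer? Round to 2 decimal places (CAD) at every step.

Total landed cost: CAD 493107.69

CIF: the seller pays costs through ocean freight and marine insurance to the destination port.
Already in the invoice (seller's account under CIF): freight, insurance — exclude.
The CIF price already equals the CIF value: 410769.85
Import duty = 410769.85 × 20% = 82153.97
Buyer bears: destination terminal 183.87 + duty 82153.97 = 82337.84
Landed cost = invoice 410769.85 + 82337.84 = 493107.69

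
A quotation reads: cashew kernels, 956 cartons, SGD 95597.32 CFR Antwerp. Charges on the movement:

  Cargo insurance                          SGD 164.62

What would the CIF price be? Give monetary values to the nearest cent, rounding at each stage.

CIF price: SGD 95761.94

From CFR to CIF, the seller additionally bears: insurance.
CIF price = 95597.32 + 164.62 = 95761.94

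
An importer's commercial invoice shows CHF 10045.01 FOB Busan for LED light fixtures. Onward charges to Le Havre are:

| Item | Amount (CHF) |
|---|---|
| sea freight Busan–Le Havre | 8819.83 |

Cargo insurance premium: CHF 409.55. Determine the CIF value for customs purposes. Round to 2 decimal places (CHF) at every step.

CIF value: CHF 19274.39

CIF = FOB price + freight + insurance
CIF = 10045.01 + 8819.83 + 409.55 = 19274.39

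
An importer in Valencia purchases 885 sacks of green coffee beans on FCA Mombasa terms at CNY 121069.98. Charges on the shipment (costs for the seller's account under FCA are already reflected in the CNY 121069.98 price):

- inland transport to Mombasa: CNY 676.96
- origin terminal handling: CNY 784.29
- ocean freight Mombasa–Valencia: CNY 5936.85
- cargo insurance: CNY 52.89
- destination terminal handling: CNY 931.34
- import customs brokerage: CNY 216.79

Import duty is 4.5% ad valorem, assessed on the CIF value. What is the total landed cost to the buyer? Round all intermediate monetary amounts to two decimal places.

FCA: the seller delivers export-cleared goods to the carrier; the buyer bears costs from that point.
Already in the invoice (seller's account under FCA): inland to port — exclude.
CIF value = FCA price + origin terminal + freight + insurance = 121069.98 + 784.29 + 5936.85 + 52.89 = 127844.01
Import duty = 127844.01 × 4.5% = 5752.98
Buyer bears: origin terminal 784.29 + freight 5936.85 + insurance 52.89 + destination terminal 931.34 + brokerage 216.79 + duty 5752.98 = 13675.14
Landed cost = invoice 121069.98 + 13675.14 = 134745.12

Total landed cost: CNY 134745.12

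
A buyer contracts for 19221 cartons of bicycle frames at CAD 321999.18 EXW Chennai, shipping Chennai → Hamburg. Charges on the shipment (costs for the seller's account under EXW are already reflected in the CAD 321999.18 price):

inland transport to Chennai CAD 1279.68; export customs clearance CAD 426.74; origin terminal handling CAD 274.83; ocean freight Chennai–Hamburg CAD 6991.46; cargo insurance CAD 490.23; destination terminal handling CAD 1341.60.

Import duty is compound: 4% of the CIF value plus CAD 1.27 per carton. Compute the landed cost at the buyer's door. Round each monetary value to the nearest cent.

Total landed cost: CAD 370472.87

EXW: the seller makes goods available at their premises; the buyer bears all onward costs.
CIF value = EXW price + inland to port + export clearance + origin terminal + freight + insurance = 321999.18 + 1279.68 + 426.74 + 274.83 + 6991.46 + 490.23 = 331462.12
Ad valorem component: 331462.12 × 4% = 13258.48
Specific component: 19221 × 1.27 = 24410.67
Import duty = 13258.48 + 24410.67 = 37669.15
Buyer bears: inland to port 1279.68 + export clearance 426.74 + origin terminal 274.83 + freight 6991.46 + insurance 490.23 + destination terminal 1341.60 + duty 37669.15 = 48473.69
Landed cost = invoice 321999.18 + 48473.69 = 370472.87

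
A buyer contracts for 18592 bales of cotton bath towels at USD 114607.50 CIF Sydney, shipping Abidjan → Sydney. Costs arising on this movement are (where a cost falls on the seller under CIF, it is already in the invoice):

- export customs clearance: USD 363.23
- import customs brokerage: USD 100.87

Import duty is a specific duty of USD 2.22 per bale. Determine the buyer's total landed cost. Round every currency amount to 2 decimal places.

CIF: the seller pays costs through ocean freight and marine insurance to the destination port.
Already in the invoice (seller's account under CIF): export clearance — exclude.
The CIF price already equals the CIF value: 114607.50
Import duty = 18592 × 2.22 = 41274.24
Buyer bears: brokerage 100.87 + duty 41274.24 = 41375.11
Landed cost = invoice 114607.50 + 41375.11 = 155982.61

Total landed cost: USD 155982.61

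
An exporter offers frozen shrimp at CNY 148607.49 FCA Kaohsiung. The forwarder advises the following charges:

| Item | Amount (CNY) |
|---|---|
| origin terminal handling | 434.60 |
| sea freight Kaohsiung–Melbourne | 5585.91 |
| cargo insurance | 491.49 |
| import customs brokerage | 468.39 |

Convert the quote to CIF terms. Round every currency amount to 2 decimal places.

Not relevant to the conversion: brokerage — on the buyer under both terms; not part of either seller's price.
From FCA to CIF, the seller additionally bears: origin terminal, freight, insurance.
CIF price = 148607.49 + 434.60 + 5585.91 + 491.49 = 155119.49

CIF price: CNY 155119.49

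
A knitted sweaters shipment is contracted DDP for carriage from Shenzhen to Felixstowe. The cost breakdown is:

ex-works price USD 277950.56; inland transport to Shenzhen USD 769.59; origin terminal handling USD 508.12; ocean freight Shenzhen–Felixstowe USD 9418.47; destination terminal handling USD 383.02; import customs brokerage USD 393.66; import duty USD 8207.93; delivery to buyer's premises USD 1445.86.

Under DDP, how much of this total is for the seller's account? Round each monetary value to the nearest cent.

DDP: the seller bears all costs including import duty.
Seller's account: goods 277950.56 + inland to port 769.59 + origin terminal 508.12 + freight 9418.47 + destination terminal 383.02 + brokerage 393.66 + duty 8207.93 + delivery 1445.86 = 299077.21
Buyer's account: 0.00

Seller's account: USD 299077.21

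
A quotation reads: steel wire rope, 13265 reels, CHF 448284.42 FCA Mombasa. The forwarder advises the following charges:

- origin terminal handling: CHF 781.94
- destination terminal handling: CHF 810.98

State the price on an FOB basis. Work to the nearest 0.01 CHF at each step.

FOB price: CHF 449066.36

Not relevant to the conversion: destination terminal — on the buyer under both terms; not part of either seller's price.
From FCA to FOB, the seller additionally bears: origin terminal.
FOB price = 448284.42 + 781.94 = 449066.36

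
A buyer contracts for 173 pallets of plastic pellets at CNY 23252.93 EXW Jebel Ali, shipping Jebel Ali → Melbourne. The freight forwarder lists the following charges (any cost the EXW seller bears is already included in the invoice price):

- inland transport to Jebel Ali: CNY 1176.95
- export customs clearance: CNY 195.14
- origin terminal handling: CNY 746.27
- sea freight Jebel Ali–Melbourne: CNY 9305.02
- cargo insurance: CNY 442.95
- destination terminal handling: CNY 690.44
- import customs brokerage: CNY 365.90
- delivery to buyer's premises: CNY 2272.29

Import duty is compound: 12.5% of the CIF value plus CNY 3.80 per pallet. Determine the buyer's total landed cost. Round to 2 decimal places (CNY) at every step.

EXW: the seller makes goods available at their premises; the buyer bears all onward costs.
CIF value = EXW price + inland to port + export clearance + origin terminal + freight + insurance = 23252.93 + 1176.95 + 195.14 + 746.27 + 9305.02 + 442.95 = 35119.26
Ad valorem component: 35119.26 × 12.5% = 4389.91
Specific component: 173 × 3.80 = 657.40
Import duty = 4389.91 + 657.40 = 5047.31
Buyer bears: inland to port 1176.95 + export clearance 195.14 + origin terminal 746.27 + freight 9305.02 + insurance 442.95 + destination terminal 690.44 + brokerage 365.90 + delivery 2272.29 + duty 5047.31 = 20242.27
Landed cost = invoice 23252.93 + 20242.27 = 43495.20

Total landed cost: CNY 43495.20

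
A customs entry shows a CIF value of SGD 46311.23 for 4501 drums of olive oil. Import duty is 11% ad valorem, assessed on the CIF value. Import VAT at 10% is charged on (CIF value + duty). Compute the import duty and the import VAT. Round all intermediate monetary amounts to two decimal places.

Import duty = 46311.23 × 11% = 5094.24
VAT base = CIF + duty = 46311.23 + 5094.24 = 51405.47
Import VAT = 51405.47 × 10% = 5140.55

Import duty: SGD 5094.24; import VAT: SGD 5140.55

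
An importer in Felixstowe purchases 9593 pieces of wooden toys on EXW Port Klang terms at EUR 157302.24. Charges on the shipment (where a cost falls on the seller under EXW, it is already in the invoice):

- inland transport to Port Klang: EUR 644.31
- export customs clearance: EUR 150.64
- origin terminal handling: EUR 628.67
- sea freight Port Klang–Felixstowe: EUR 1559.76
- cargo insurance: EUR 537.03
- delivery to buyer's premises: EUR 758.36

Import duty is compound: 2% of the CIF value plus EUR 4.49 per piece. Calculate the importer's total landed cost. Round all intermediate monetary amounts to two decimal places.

EXW: the seller makes goods available at their premises; the buyer bears all onward costs.
CIF value = EXW price + inland to port + export clearance + origin terminal + freight + insurance = 157302.24 + 644.31 + 150.64 + 628.67 + 1559.76 + 537.03 = 160822.65
Ad valorem component: 160822.65 × 2% = 3216.45
Specific component: 9593 × 4.49 = 43072.57
Import duty = 3216.45 + 43072.57 = 46289.02
Buyer bears: inland to port 644.31 + export clearance 150.64 + origin terminal 628.67 + freight 1559.76 + insurance 537.03 + delivery 758.36 + duty 46289.02 = 50567.79
Landed cost = invoice 157302.24 + 50567.79 = 207870.03

Total landed cost: EUR 207870.03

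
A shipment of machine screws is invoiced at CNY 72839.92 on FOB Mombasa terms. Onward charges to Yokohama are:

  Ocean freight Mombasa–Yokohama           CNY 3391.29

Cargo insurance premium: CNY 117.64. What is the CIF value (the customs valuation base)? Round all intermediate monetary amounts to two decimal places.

CIF value: CNY 76348.85

CIF = FOB price + freight + insurance
CIF = 72839.92 + 3391.29 + 117.64 = 76348.85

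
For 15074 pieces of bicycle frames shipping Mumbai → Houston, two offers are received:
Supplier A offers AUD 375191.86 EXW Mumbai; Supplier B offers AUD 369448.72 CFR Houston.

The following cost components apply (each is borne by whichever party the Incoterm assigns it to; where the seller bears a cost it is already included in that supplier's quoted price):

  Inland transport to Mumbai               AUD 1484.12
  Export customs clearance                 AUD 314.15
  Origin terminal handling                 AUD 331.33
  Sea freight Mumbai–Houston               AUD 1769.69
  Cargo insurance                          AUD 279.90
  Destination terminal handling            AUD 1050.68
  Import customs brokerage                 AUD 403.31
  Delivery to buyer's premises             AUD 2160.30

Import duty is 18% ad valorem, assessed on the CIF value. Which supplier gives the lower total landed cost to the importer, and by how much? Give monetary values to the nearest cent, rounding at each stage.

Supplier A (EXW):
CIF value = EXW price + inland to port + export clearance + origin terminal + freight + insurance = 375191.86 + 1484.12 + 314.15 + 331.33 + 1769.69 + 279.90 = 379371.05
Import duty = 379371.05 × 18% = 68286.79
Buyer bears (A): 1484.12 + 314.15 + 331.33 + 1769.69 + 279.90 + 1050.68 + 403.31 + 2160.30 = 7793.48
Landed cost (A) = invoice 375191.86 + 7793.48 + duty 68286.79 = 451272.13
Supplier B (CFR):
CIF value = CFR price + insurance = 369448.72 + 279.90 = 369728.62
Import duty = 369728.62 × 18% = 66551.15
Buyer bears (B): 279.90 + 1050.68 + 403.31 + 2160.30 = 3894.19
Landed cost (B) = invoice 369448.72 + 3894.19 + duty 66551.15 = 439894.06
Difference = |451272.13 − 439894.06| = 11378.07

Supplier B is cheaper by AUD 11378.07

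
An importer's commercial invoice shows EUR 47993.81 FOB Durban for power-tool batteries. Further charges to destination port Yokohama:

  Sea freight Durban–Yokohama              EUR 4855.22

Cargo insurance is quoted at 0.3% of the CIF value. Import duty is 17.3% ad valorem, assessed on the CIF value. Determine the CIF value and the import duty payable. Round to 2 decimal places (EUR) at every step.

Let C be the CIF value. C = FOB price + freight + 0.3% × C
C − 0.3% × C = 47993.81 + 4855.22
0.997 × C = 52849.03
C = 52849.03 / 0.997 = 53008.05
Insurance premium = 0.3% × 53008.05 = 159.02
Import duty = 53008.05 × 17.3% = 9170.39

CIF value: EUR 53008.05; import duty: EUR 9170.39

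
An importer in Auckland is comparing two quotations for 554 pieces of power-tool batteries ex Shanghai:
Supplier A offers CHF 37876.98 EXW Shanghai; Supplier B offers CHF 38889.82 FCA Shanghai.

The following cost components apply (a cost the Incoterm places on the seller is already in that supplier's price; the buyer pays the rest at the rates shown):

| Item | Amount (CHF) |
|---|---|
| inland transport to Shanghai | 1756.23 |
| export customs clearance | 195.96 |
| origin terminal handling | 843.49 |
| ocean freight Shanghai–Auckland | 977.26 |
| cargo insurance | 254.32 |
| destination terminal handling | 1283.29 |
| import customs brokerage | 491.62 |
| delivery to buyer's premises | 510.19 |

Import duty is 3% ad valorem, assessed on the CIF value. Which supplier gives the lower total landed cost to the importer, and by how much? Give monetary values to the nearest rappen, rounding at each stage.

Supplier B is cheaper by CHF 967.53

Supplier A (EXW):
CIF value = EXW price + inland to port + export clearance + origin terminal + freight + insurance = 37876.98 + 1756.23 + 195.96 + 843.49 + 977.26 + 254.32 = 41904.24
Import duty = 41904.24 × 3% = 1257.13
Buyer bears (A): 1756.23 + 195.96 + 843.49 + 977.26 + 254.32 + 1283.29 + 491.62 + 510.19 = 6312.36
Landed cost (A) = invoice 37876.98 + 6312.36 + duty 1257.13 = 45446.47
Supplier B (FCA):
CIF value = FCA price + origin terminal + freight + insurance = 38889.82 + 843.49 + 977.26 + 254.32 = 40964.89
Import duty = 40964.89 × 3% = 1228.95
Buyer bears (B): 843.49 + 977.26 + 254.32 + 1283.29 + 491.62 + 510.19 = 4360.17
Landed cost (B) = invoice 38889.82 + 4360.17 + duty 1228.95 = 44478.94
Difference = |45446.47 − 44478.94| = 967.53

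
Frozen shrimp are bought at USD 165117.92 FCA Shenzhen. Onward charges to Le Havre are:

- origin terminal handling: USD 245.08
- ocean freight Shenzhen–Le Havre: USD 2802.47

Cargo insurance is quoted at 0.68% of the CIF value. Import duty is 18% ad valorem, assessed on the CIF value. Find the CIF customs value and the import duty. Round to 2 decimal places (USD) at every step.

Let C be the CIF value. C = FCA price + pre-shipment costs + freight + 0.68% × C
C − 0.68% × C = 165117.92 + 245.08 + 2802.47
0.9932 × C = 168165.47
C = 168165.47 / 0.9932 = 169316.82
Insurance premium = 0.68% × 169316.82 = 1151.35
Import duty = 169316.82 × 18% = 30477.03

CIF value: USD 169316.82; import duty: USD 30477.03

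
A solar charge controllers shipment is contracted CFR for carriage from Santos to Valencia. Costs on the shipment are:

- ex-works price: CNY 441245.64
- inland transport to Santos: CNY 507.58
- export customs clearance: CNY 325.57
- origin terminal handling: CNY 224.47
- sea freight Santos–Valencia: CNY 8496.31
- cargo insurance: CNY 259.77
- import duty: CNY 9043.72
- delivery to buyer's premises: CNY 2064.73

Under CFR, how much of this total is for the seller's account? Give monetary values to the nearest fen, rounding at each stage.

CFR: the seller pays costs through ocean freight to the destination port, but not insurance.
Seller's account: goods 441245.64 + inland to port 507.58 + export clearance 325.57 + origin terminal 224.47 + freight 8496.31 = 450799.57
Buyer's account: insurance 259.77 + duty 9043.72 + delivery 2064.73 = 11368.22

Seller's account: CNY 450799.57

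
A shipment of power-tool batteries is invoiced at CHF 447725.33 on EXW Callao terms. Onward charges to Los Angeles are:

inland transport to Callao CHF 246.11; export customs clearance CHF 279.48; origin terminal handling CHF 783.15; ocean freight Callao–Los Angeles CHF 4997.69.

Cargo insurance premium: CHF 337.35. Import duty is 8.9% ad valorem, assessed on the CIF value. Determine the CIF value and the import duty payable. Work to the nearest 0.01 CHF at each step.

CIF value: CHF 454369.11; import duty: CHF 40438.85

CIF = EXW price + pre-shipment costs + freight + insurance
CIF = 447725.33 + 246.11 + 279.48 + 783.15 + 4997.69 + 337.35 = 454369.11
Import duty = 454369.11 × 8.9% = 40438.85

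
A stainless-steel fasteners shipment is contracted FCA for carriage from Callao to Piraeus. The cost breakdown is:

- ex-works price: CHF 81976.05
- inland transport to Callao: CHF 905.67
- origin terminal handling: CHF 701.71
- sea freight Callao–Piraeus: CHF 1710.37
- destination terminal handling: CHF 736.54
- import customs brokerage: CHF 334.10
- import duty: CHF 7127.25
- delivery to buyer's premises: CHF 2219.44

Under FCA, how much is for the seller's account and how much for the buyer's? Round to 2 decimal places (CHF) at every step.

FCA: the seller delivers export-cleared goods to the carrier; the buyer bears costs from that point.
Seller's account: goods 81976.05 + inland to port 905.67 = 82881.72
Buyer's account: origin terminal 701.71 + freight 1710.37 + destination terminal 736.54 + brokerage 334.10 + duty 7127.25 + delivery 2219.44 = 12829.41

Seller: CHF 82881.72; buyer: CHF 12829.41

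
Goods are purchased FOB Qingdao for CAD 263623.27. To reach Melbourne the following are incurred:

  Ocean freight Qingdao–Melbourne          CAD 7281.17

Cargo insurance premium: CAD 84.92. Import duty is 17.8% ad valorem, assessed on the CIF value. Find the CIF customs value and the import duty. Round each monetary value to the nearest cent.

CIF value: CAD 270989.36; import duty: CAD 48236.11

CIF = FOB price + freight + insurance
CIF = 263623.27 + 7281.17 + 84.92 = 270989.36
Import duty = 270989.36 × 17.8% = 48236.11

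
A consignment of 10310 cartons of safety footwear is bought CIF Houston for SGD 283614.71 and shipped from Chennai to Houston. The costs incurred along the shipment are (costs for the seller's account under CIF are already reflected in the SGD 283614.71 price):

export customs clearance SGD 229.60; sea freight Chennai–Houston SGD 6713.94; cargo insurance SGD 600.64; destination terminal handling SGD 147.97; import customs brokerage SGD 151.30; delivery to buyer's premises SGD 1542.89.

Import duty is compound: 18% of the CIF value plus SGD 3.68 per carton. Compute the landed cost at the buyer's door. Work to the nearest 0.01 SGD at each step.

CIF: the seller pays costs through ocean freight and marine insurance to the destination port.
Already in the invoice (seller's account under CIF): export clearance, freight, insurance — exclude.
The CIF price already equals the CIF value: 283614.71
Ad valorem component: 283614.71 × 18% = 51050.65
Specific component: 10310 × 3.68 = 37940.80
Import duty = 51050.65 + 37940.80 = 88991.45
Buyer bears: destination terminal 147.97 + brokerage 151.30 + delivery 1542.89 + duty 88991.45 = 90833.61
Landed cost = invoice 283614.71 + 90833.61 = 374448.32

Total landed cost: SGD 374448.32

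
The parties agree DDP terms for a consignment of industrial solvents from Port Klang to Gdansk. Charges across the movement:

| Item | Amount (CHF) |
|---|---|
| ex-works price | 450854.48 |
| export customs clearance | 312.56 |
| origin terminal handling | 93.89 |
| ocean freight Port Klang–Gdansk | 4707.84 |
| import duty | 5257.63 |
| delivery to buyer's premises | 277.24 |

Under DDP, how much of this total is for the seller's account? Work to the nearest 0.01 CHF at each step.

DDP: the seller bears all costs including import duty.
Seller's account: goods 450854.48 + export clearance 312.56 + origin terminal 93.89 + freight 4707.84 + duty 5257.63 + delivery 277.24 = 461503.64
Buyer's account: 0.00

Seller's account: CHF 461503.64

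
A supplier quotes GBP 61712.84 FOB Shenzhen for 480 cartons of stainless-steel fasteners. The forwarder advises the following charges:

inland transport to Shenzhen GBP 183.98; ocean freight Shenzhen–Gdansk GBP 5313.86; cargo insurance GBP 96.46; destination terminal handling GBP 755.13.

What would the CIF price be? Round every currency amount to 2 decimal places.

CIF price: GBP 67123.16

Not relevant to the conversion: inland to port — on the seller under both FOB and CIF; already in the FOB price and stays in the CIF price. destination terminal — on the buyer under both terms; not part of either seller's price.
From FOB to CIF, the seller additionally bears: freight, insurance.
CIF price = 61712.84 + 5313.86 + 96.46 = 67123.16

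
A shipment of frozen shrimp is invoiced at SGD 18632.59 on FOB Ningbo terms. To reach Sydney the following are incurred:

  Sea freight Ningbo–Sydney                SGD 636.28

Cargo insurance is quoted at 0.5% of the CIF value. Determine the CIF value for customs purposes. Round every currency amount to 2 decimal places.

Let C be the CIF value. C = FOB price + freight + 0.5% × C
C − 0.5% × C = 18632.59 + 636.28
0.995 × C = 19268.87
C = 19268.87 / 0.995 = 19365.70
Insurance premium = 0.5% × 19365.70 = 96.83

CIF value: SGD 19365.70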